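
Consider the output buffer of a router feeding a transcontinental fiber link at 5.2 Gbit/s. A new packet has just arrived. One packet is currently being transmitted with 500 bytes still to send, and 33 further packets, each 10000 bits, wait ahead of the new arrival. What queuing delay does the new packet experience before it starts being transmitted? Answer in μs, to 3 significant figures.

Each queued packet: L/R = 10000/5200000000 = 1.92308 μs.
33 queued → 63.4615 μs.
Plus remaining 4000 bits of current packet: 0.769231 μs.
Queuing delay = 64.2 μs.

64.2 μs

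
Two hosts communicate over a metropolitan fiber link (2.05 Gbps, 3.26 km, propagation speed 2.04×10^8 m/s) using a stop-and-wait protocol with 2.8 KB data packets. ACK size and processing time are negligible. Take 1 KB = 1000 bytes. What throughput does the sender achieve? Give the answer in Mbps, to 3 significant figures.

522 Mbps

t_tx = L/R = 22400/2.05e+09 = 1.09268e-05 s.
t_prop = 3260/204000000 = 1.59804e-05 s; RTT = 3.19608e-05 s.
Cycle = t_tx + RTT = 4.28876e-05 s.
Throughput = L / cycle = 22400 / 4.28876e-05 = 522 Mbps.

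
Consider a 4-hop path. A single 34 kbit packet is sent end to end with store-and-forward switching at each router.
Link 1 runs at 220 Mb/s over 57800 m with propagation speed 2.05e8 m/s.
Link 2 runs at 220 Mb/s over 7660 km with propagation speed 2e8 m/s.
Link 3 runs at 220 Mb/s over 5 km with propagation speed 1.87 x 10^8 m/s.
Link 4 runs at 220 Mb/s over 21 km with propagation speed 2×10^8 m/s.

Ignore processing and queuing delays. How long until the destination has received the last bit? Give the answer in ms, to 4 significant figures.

39.33 ms

L = 34000 bits.
Transmission delay per hop = L/R = 34000/220000000 = 0.154545 ms; 4 hops → 0.618182 ms.
Propagation delays (d/s per hop): 0.281951, 38.3, 0.026738, 0.105 ms; sum = 38.7137 ms.
End-to-end = 39.33 ms.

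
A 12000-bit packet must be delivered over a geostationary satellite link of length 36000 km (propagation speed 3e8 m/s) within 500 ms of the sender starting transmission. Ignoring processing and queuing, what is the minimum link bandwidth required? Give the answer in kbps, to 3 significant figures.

31.6 kbps

Propagation delay = 36000000 / 300000000 = 120 ms.
Transmission budget = 500 − 120 = 380 ms.
R ≥ L / t_tx = 12000 bits / 0.38 s = 31.6 kbps.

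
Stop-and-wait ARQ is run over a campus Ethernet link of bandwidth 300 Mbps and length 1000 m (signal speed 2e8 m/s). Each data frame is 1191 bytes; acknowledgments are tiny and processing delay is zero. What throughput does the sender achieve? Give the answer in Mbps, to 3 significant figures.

228 Mbps

t_tx = L/R = 9528/300000000 = 3.176e-05 s.
t_prop = 1000/200000000 = 5e-06 s; RTT = 1e-05 s.
Cycle = t_tx + RTT = 4.176e-05 s.
Throughput = L / cycle = 9528 / 4.176e-05 = 228 Mbps.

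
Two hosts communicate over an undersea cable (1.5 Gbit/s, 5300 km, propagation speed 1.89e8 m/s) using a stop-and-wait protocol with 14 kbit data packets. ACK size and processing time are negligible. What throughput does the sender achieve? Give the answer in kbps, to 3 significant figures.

t_tx = L/R = 14000/1500000000 = 9.33333e-06 s.
t_prop = 5300000/189000000 = 0.0280423 s; RTT = 0.0560847 s.
Cycle = t_tx + RTT = 0.056094 s.
Throughput = L / cycle = 14000 / 0.056094 = 250 kbps.

250 kbps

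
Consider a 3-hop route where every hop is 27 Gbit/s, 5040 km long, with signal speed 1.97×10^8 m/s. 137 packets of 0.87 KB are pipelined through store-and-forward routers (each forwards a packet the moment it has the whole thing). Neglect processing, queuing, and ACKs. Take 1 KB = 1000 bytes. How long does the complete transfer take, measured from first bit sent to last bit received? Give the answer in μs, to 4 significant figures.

76790 μs

Per-hop transmission t_tx = L/R = 6960/27000000000 = 0.257778 μs.
Per-hop propagation t_prop = 5040000/197000000 = 25583.8 μs.
Pipeline fill: first packet needs 3·t_tx to clear all hops; remaining 136 packets each add one t_tx.
Total = (3+137-1)·t_tx + 3·t_prop = 139·0.257778 + 3·25583.8 = 76790 μs.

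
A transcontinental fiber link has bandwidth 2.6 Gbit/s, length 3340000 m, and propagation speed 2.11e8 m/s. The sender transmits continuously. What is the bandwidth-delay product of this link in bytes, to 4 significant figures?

5145000 bytes

Propagation delay = 3340000 / 211000000 = 0.0158294 s.
BDP = R × t_prop = 2600000000 × 0.0158294 = 41156400 bits.
In bytes: 41156400/8 = 5145000 bytes.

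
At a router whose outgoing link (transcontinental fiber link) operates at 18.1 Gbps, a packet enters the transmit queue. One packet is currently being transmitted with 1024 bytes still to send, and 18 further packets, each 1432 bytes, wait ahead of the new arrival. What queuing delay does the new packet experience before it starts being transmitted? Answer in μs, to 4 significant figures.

Each queued packet: L/R = 11456/18100000000 = 0.632928 μs.
18 queued → 11.3927 μs.
Plus remaining 8192 bits of current packet: 0.452597 μs.
Queuing delay = 11.85 μs.

11.85 μs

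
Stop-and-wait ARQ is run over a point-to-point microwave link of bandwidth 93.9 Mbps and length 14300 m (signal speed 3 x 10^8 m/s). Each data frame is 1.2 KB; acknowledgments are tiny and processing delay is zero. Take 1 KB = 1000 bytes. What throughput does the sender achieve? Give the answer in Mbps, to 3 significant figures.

t_tx = L/R = 9600/93900000 = 0.000102236 s.
t_prop = 14300/300000000 = 4.76667e-05 s; RTT = 9.53333e-05 s.
Cycle = t_tx + RTT = 0.00019757 s.
Throughput = L / cycle = 9600 / 0.00019757 = 48.6 Mbps.

48.6 Mbps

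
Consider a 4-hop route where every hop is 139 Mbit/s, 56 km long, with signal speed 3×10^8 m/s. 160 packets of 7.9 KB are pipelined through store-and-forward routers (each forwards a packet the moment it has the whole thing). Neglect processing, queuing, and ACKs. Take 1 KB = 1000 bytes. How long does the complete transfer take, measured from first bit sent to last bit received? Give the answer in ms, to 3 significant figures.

74.9 ms

Per-hop transmission t_tx = L/R = 63200/139000000 = 0.454676 ms.
Per-hop propagation t_prop = 56000/300000000 = 0.186667 ms.
Pipeline fill: first packet needs 4·t_tx to clear all hops; remaining 159 packets each add one t_tx.
Total = (4+160-1)·t_tx + 4·t_prop = 163·0.454676 + 4·0.186667 = 74.9 ms.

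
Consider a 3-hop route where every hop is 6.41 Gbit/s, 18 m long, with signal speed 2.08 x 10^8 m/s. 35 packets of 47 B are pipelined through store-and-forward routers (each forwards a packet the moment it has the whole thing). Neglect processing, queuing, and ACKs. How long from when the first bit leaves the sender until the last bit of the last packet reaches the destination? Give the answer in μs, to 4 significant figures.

Per-hop transmission t_tx = L/R = 376/6410000000 = 0.0586583 μs.
Per-hop propagation t_prop = 18/208000000 = 0.0865385 μs.
Pipeline fill: first packet needs 3·t_tx to clear all hops; remaining 34 packets each add one t_tx.
Total = (3+35-1)·t_tx + 3·t_prop = 37·0.0586583 + 3·0.0865385 = 2.430 μs.

2.430 μs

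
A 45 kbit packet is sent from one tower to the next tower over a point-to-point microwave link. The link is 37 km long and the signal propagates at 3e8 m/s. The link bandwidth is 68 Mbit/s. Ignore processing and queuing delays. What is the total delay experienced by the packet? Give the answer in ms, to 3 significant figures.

0.785 ms

L = 45000 bits.
Transmission delay = L/R = 45000 / 68000000 = 0.661765 ms.
Propagation delay = d/s = 37000 m / 300000000 m/s = 0.123333 ms.
Total = 0.785 ms.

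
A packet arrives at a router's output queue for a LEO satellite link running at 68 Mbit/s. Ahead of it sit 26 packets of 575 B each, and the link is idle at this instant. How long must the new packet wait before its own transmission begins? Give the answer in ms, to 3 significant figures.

1.76 ms

Each queued packet: L/R = 4600/68000000 = 0.0676471 ms.
26 queued → 1.75882 ms.
Queuing delay = 1.76 ms.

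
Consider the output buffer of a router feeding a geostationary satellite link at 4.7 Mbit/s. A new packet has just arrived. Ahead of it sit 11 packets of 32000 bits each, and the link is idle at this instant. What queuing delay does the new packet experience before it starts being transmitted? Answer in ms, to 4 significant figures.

74.89 ms

Each queued packet: L/R = 32000/4700000 = 6.80851 ms.
11 queued → 74.8936 ms.
Queuing delay = 74.89 ms.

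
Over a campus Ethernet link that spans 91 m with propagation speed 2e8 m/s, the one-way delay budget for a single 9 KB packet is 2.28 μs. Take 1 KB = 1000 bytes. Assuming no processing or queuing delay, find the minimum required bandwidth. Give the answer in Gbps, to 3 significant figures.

L = 72000 bits.
Propagation delay = 91 / 200000000 = 0.455 μs.
Transmission budget = 2.28 − 0.455 = 1.825 μs.
R ≥ L / t_tx = 72000 bits / 1.825e-06 s = 39.5 Gbps.

39.5 Gbps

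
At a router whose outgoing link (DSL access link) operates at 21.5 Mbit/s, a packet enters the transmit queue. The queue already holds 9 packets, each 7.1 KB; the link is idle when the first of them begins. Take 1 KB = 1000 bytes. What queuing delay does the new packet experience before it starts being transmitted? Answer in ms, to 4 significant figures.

Each queued packet: L/R = 56800/21500000 = 2.64186 ms.
9 queued → 23.7767 ms.
Queuing delay = 23.78 ms.

23.78 ms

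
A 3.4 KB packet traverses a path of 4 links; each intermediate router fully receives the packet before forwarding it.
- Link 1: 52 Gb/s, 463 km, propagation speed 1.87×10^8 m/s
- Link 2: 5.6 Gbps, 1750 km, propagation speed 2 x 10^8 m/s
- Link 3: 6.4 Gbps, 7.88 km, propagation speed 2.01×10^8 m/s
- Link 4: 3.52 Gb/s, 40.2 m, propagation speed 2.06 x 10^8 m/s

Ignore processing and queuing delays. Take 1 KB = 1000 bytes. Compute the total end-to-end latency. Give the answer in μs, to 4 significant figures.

11280 μs

L = 27200 bits.
Transmission delays (L/R per hop): 0.523077, 4.85714, 4.25, 7.72727 μs; sum = 17.3575 μs.
Propagation delays (d/s per hop): 2475.94, 8750, 39.204, 0.195146 μs; sum = 11265.3 μs.
End-to-end = 11280 μs.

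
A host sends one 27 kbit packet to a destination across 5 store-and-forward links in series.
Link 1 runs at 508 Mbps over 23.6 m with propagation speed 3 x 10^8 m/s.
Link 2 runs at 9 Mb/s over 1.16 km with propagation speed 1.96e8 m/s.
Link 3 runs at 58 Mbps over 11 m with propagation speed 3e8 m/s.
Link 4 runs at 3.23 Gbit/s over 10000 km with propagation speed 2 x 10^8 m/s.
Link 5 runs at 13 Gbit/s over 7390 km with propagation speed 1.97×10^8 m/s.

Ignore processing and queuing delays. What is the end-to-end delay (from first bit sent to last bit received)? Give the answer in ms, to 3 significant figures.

91.0 ms

L = 27000 bits.
Transmission delays (L/R per hop): 0.0531496, 3, 0.465517, 0.00835913, 0.00207692 ms; sum = 3.5291 ms.
Propagation delays (d/s per hop): 7.86667e-05, 0.00591837, 3.66667e-05, 50, 37.5127 ms; sum = 87.5187 ms.
End-to-end = 91.0 ms.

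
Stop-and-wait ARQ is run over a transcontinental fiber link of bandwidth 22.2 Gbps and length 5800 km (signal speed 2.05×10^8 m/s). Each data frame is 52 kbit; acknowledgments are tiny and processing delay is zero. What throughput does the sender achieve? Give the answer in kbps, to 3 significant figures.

t_tx = L/R = 52000/22200000000 = 2.34234e-06 s.
t_prop = 5800000/2.05e+08 = 0.0282927 s; RTT = 0.0565854 s.
Cycle = t_tx + RTT = 0.0565877 s.
Throughput = L / cycle = 52000 / 0.0565877 = 919 kbps.

919 kbps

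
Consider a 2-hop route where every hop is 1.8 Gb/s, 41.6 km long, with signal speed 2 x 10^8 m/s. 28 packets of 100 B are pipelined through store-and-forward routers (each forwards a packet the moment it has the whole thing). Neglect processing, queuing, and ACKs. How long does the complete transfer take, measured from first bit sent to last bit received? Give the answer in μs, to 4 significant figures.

Per-hop transmission t_tx = L/R = 800/1800000000 = 0.444444 μs.
Per-hop propagation t_prop = 41600/200000000 = 208 μs.
Pipeline fill: first packet needs 2·t_tx to clear all hops; remaining 27 packets each add one t_tx.
Total = (2+28-1)·t_tx + 2·t_prop = 29·0.444444 + 2·208 = 428.9 μs.

428.9 μs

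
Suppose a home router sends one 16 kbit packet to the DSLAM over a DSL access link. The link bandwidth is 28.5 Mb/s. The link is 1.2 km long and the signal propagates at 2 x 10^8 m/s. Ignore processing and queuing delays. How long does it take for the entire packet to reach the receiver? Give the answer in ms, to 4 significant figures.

L = 16000 bits.
Transmission delay = L/R = 16000 / 28500000 = 0.561404 ms.
Propagation delay = d/s = 1200 m / 200000000 m/s = 0.006 ms.
Total = 0.5674 ms.

0.5674 ms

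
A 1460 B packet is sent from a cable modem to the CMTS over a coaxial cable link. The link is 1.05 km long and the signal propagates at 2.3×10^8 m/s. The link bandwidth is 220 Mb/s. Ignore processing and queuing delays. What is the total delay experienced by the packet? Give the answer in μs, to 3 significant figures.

L = 1460 × 8 = 11680 bits.
Transmission delay = L/R = 11680 / 220000000 = 53.0909 μs.
Propagation delay = d/s = 1050 m / 2.3e+08 m/s = 4.56522 μs.
Total = 57.7 μs.

57.7 μs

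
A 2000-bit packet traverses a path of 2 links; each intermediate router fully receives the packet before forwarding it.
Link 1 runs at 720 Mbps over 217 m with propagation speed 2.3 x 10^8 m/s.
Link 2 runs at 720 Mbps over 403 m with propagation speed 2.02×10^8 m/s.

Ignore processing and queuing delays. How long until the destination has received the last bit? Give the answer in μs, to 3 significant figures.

Transmission delay per hop = L/R = 2000/720000000 = 2.77778 μs; 2 hops → 5.55556 μs.
Propagation delays (d/s per hop): 0.943478, 1.99505 μs; sum = 2.93853 μs.
End-to-end = 8.49 μs.

8.49 μs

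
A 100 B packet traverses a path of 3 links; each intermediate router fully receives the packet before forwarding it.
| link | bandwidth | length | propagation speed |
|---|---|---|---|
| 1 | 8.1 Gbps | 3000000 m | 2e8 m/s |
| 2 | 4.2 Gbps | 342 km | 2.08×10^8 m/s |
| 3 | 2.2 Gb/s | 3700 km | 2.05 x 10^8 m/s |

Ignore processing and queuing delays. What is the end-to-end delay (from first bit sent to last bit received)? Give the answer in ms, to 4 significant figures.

34.69 ms

L = 100 × 8 = 800 bits.
Transmission delays (L/R per hop): 9.87654e-05, 0.000190476, 0.000363636 ms; sum = 0.000652878 ms.
Propagation delays (d/s per hop): 15, 1.64423, 18.0488 ms; sum = 34.693 ms.
End-to-end = 34.69 ms.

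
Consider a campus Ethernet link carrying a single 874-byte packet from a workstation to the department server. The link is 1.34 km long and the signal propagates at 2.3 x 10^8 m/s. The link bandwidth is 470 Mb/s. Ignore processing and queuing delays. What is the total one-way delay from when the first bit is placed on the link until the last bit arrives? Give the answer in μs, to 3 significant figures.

20.7 μs

L = 874 × 8 = 6992 bits.
Transmission delay = L/R = 6992 / 470000000 = 14.8766 μs.
Propagation delay = d/s = 1340 m / 2.3e+08 m/s = 5.82609 μs.
Total = 20.7 μs.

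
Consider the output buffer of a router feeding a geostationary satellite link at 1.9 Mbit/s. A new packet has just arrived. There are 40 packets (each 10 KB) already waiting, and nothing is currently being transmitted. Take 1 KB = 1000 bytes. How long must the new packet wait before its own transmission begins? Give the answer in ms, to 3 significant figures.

1680 ms

Each queued packet: L/R = 80000/1900000 = 42.1053 ms.
40 queued → 1684.21 ms.
Queuing delay = 1680 ms.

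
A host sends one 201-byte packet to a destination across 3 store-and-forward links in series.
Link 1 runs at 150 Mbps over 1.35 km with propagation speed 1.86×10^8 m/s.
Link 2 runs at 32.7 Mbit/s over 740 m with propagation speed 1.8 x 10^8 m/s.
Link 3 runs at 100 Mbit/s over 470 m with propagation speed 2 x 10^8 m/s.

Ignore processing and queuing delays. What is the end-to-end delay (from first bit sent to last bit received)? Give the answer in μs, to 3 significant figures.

89.7 μs

L = 201 × 8 = 1608 bits.
Transmission delays (L/R per hop): 10.72, 49.1743, 16.08 μs; sum = 75.9743 μs.
Propagation delays (d/s per hop): 7.25806, 4.11111, 2.35 μs; sum = 13.7192 μs.
End-to-end = 89.7 μs.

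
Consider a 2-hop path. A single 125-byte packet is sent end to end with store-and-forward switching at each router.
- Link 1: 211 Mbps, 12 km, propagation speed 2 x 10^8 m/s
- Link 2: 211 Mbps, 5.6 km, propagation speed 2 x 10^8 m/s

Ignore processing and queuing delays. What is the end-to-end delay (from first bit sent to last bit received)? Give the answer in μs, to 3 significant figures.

L = 125 × 8 = 1000 bits.
Transmission delay per hop = L/R = 1000/211000000 = 4.73934 μs; 2 hops → 9.47867 μs.
Propagation delays (d/s per hop): 60, 28 μs; sum = 88 μs.
End-to-end = 97.5 μs.

97.5 μs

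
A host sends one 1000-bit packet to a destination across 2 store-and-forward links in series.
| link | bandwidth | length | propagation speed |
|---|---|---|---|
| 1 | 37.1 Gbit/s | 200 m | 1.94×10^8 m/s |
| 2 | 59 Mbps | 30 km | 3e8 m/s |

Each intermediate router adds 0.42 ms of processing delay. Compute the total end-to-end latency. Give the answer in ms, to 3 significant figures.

Transmission delays (L/R per hop): 2.69542e-05, 0.0169492 ms; sum = 0.0169761 ms.
Propagation delays (d/s per hop): 0.00103093, 0.1 ms; sum = 0.101031 ms.
Processing at 1 router(s): 1 × 0.42 ms = 0.42 ms.
End-to-end = 0.538 ms.

0.538 ms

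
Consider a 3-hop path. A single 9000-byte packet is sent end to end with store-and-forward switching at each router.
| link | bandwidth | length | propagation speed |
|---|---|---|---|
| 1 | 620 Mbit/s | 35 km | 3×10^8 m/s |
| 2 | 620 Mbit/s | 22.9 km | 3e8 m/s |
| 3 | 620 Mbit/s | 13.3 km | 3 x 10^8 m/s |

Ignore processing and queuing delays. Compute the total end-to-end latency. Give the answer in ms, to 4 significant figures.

L = 9000 × 8 = 72000 bits.
Transmission delay per hop = L/R = 72000/620000000 = 0.116129 ms; 3 hops → 0.348387 ms.
Propagation delays (d/s per hop): 0.116667, 0.0763333, 0.0443333 ms; sum = 0.237333 ms.
End-to-end = 0.5857 ms.

0.5857 ms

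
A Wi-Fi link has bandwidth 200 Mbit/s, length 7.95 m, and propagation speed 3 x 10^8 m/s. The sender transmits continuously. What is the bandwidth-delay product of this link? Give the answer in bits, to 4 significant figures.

Propagation delay = 7.95 / 300000000 = 2.65e-08 s.
BDP = R × t_prop = 200000000 × 2.65e-08 = 5.3 bits.

5.300 bits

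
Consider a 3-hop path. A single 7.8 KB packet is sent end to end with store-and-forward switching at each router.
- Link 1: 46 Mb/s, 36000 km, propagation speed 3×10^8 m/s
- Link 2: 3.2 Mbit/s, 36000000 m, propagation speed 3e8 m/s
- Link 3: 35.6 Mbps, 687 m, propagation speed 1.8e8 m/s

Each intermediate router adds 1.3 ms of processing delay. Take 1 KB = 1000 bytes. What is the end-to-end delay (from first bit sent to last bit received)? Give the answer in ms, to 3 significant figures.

L = 62400 bits.
Transmission delays (L/R per hop): 1.35652, 19.5, 1.75281 ms; sum = 22.6093 ms.
Propagation delays (d/s per hop): 120, 120, 0.00381667 ms; sum = 240.004 ms.
Processing at 2 router(s): 2 × 1.3 ms = 2.6 ms.
End-to-end = 265 ms.

265 ms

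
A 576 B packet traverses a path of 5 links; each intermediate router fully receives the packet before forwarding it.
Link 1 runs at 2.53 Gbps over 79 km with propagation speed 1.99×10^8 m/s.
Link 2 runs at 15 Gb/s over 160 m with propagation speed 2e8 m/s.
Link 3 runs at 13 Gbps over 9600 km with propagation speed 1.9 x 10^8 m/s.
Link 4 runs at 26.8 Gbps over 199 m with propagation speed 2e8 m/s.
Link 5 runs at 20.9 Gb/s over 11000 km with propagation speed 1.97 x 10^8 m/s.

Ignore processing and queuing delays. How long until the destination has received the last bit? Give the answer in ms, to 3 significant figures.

107 ms

L = 576 × 8 = 4608 bits.
Transmission delays (L/R per hop): 0.00182134, 0.0003072, 0.000354462, 0.00017194, 0.000220478 ms; sum = 0.00287542 ms.
Propagation delays (d/s per hop): 0.396985, 0.0008, 50.5263, 0.000995, 55.8376 ms; sum = 106.763 ms.
End-to-end = 107 ms.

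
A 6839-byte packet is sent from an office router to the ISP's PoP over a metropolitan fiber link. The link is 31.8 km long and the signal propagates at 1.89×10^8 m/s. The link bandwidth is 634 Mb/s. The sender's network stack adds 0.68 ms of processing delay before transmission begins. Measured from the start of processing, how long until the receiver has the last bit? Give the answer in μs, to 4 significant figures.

934.6 μs

L = 6839 × 8 = 54712 bits.
Transmission delay = L/R = 54712 / 634000000 = 86.2965 μs.
Propagation delay = d/s = 31800 m / 189000000 m/s = 168.254 μs.
Plus processing delay 0.68 ms = 680 μs.
Total = 934.6 μs.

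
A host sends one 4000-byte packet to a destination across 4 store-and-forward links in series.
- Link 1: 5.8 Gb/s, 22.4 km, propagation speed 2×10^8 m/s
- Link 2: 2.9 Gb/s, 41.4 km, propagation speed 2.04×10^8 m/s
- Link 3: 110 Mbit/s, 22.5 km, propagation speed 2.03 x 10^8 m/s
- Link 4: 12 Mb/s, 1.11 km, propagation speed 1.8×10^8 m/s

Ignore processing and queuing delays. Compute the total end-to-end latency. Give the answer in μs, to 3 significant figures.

L = 4000 × 8 = 32000 bits.
Transmission delays (L/R per hop): 5.51724, 11.0345, 290.909, 2666.67 μs; sum = 2974.13 μs.
Propagation delays (d/s per hop): 112, 202.941, 110.837, 6.16667 μs; sum = 431.945 μs.
End-to-end = 3410 μs.

3410 μs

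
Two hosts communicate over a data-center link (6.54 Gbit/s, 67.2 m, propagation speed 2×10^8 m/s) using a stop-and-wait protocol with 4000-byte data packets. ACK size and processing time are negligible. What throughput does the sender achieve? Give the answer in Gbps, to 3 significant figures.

t_tx = L/R = 32000/6540000000 = 4.89297e-06 s.
t_prop = 67.2/200000000 = 3.36e-07 s; RTT = 6.72e-07 s.
Cycle = t_tx + RTT = 5.56497e-06 s.
Throughput = L / cycle = 32000 / 5.56497e-06 = 5.75 Gbps.

5.75 Gbps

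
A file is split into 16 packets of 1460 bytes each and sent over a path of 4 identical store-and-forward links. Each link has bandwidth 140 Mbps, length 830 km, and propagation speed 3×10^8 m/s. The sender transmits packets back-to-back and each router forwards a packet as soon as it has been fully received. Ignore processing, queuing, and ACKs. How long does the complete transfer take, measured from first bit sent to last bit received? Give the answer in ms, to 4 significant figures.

Per-hop transmission t_tx = L/R = 11680/140000000 = 0.0834286 ms.
Per-hop propagation t_prop = 830000/300000000 = 2.76667 ms.
Pipeline fill: first packet needs 4·t_tx to clear all hops; remaining 15 packets each add one t_tx.
Total = (4+16-1)·t_tx + 4·t_prop = 19·0.0834286 + 4·2.76667 = 12.65 ms.

12.65 ms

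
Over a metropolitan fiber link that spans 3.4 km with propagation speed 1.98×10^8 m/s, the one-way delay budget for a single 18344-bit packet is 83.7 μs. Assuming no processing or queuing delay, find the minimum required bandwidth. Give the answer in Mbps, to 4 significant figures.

275.7 Mbps

Propagation delay = 3400 / 198000000 = 17.1717 μs.
Transmission budget = 83.7 − 17.1717 = 66.5283 μs.
R ≥ L / t_tx = 18344 bits / 6.65283e-05 s = 275.7 Mbps.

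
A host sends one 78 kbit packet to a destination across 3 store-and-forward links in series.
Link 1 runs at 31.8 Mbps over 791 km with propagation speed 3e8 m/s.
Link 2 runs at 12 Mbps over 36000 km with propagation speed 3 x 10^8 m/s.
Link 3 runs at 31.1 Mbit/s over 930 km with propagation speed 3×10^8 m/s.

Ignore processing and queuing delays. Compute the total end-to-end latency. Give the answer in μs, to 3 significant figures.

L = 78000 bits.
Transmission delays (L/R per hop): 2452.83, 6500, 2508.04 μs; sum = 11460.9 μs.
Propagation delays (d/s per hop): 2636.67, 120000, 3100 μs; sum = 125737 μs.
End-to-end = 137000 μs.

137000 μs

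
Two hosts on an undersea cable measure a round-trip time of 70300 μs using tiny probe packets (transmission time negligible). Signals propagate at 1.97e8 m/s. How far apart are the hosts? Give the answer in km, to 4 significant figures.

One-way propagation = RTT/2 = 35150 μs.
d = s × t = 197000000 × 0.03515 = 6925 km.

6925 km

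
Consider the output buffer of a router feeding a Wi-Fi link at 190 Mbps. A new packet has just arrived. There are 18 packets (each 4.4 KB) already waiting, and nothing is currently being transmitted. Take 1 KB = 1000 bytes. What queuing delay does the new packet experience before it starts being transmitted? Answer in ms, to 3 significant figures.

Each queued packet: L/R = 35200/190000000 = 0.185263 ms.
18 queued → 3.33474 ms.
Queuing delay = 3.33 ms.

3.33 ms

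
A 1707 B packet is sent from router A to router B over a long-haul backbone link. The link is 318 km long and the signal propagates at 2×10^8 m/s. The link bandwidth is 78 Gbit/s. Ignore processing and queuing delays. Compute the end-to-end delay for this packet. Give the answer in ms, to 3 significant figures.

1.59 ms

L = 1707 × 8 = 13656 bits.
Transmission delay = L/R = 13656 / 78000000000 = 0.000175077 ms.
Propagation delay = d/s = 318000 m / 200000000 m/s = 1.59 ms.
Total = 1.59 ms.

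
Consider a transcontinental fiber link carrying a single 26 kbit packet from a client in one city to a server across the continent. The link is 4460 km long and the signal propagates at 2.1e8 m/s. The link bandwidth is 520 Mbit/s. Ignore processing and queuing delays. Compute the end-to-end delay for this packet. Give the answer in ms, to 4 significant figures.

21.29 ms

L = 26000 bits.
Transmission delay = L/R = 26000 / 520000000 = 0.05 ms.
Propagation delay = d/s = 4460000 m / 210000000 m/s = 21.2381 ms.
Total = 21.29 ms.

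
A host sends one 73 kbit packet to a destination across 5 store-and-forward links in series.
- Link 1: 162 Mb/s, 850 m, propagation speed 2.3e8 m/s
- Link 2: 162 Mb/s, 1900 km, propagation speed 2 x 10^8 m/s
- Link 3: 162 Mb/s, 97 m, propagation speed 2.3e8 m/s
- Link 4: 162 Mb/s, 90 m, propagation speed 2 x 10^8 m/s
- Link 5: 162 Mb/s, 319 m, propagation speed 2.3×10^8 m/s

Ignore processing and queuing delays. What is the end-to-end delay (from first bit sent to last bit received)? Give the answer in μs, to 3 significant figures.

L = 73000 bits.
Transmission delay per hop = L/R = 73000/162000000 = 450.617 μs; 5 hops → 2253.09 μs.
Propagation delays (d/s per hop): 3.69565, 9500, 0.421739, 0.45, 1.38696 μs; sum = 9505.95 μs.
End-to-end = 11800 μs.

11800 μs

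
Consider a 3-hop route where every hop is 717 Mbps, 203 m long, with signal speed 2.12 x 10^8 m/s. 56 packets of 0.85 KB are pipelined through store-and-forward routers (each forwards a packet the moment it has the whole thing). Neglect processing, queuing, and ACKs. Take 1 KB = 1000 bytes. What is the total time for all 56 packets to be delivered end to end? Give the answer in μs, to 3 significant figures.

553 μs

Per-hop transmission t_tx = L/R = 6800/717000000 = 9.48396 μs.
Per-hop propagation t_prop = 203/212000000 = 0.957547 μs.
Pipeline fill: first packet needs 3·t_tx to clear all hops; remaining 55 packets each add one t_tx.
Total = (3+56-1)·t_tx + 3·t_prop = 58·9.48396 + 3·0.957547 = 553 μs.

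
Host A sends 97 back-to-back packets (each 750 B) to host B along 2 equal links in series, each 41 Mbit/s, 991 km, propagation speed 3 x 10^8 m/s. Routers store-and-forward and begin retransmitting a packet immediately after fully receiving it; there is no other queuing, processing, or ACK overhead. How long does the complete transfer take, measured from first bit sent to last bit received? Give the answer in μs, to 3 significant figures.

Per-hop transmission t_tx = L/R = 6000/41000000 = 146.341 μs.
Per-hop propagation t_prop = 991000/300000000 = 3303.33 μs.
Pipeline fill: first packet needs 2·t_tx to clear all hops; remaining 96 packets each add one t_tx.
Total = (2+97-1)·t_tx + 2·t_prop = 98·146.341 + 2·3303.33 = 20900 μs.

20900 μs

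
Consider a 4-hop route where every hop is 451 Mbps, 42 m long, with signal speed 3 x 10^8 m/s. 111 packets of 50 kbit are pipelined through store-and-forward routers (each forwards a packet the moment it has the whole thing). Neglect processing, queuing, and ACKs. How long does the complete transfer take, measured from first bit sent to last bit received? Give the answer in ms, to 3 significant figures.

Per-hop transmission t_tx = L/R = 50000/451000000 = 0.110865 ms.
Per-hop propagation t_prop = 42/300000000 = 0.00014 ms.
Pipeline fill: first packet needs 4·t_tx to clear all hops; remaining 110 packets each add one t_tx.
Total = (4+111-1)·t_tx + 4·t_prop = 114·0.110865 + 4·0.00014 = 12.6 ms.

12.6 ms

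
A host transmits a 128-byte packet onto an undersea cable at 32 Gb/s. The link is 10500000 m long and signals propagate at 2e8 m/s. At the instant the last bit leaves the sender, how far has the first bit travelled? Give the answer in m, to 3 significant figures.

6.40 m

t_tx = L/R = 1024/32000000000 = 3.2e-08 s.
Distance = s × t_tx = 200000000 × 3.2e-08 = 6.40 m.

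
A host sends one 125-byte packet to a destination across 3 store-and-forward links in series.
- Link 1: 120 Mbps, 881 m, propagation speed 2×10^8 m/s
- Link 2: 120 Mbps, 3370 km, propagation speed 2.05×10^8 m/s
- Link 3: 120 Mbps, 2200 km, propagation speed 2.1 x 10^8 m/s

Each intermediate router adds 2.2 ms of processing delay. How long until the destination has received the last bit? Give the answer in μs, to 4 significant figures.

L = 125 × 8 = 1000 bits.
Transmission delay per hop = L/R = 1000/120000000 = 8.33333 μs; 3 hops → 25 μs.
Propagation delays (d/s per hop): 4.405, 16439, 10476.2 μs; sum = 26919.6 μs.
Processing at 2 router(s): 2 × 2.2 ms = 4400 μs.
End-to-end = 31340 μs.

31340 μs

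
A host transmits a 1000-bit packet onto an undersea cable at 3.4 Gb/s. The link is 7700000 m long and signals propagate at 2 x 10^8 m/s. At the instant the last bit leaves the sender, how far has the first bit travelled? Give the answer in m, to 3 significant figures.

t_tx = L/R = 1000/3400000000 = 2.94118e-07 s.
Distance = s × t_tx = 200000000 × 2.94118e-07 = 58.8 m.

58.8 m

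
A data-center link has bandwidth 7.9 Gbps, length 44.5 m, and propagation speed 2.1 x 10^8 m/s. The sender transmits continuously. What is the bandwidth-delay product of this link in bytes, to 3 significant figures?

209 bytes

Propagation delay = 44.5 / 210000000 = 2.11905e-07 s.
BDP = R × t_prop = 7900000000 × 2.11905e-07 = 1674.05 bits.
In bytes: 1674.05/8 = 209 bytes.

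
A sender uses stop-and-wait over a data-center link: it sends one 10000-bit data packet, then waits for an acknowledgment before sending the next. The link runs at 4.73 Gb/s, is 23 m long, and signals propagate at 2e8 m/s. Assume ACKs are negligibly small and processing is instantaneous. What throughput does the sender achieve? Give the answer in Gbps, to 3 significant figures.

4.27 Gbps

t_tx = L/R = 10000/4730000000 = 2.11416e-06 s.
t_prop = 23/200000000 = 1.15e-07 s; RTT = 2.3e-07 s.
Cycle = t_tx + RTT = 2.34416e-06 s.
Throughput = L / cycle = 10000 / 2.34416e-06 = 4.27 Gbps.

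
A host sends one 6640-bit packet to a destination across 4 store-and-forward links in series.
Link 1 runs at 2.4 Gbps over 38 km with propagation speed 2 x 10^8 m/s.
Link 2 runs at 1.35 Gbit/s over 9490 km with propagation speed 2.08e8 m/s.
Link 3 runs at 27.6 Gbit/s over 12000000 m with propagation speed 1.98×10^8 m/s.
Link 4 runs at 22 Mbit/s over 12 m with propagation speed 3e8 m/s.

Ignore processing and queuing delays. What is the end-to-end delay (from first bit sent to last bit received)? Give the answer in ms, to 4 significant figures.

106.7 ms

Transmission delays (L/R per hop): 0.00276667, 0.00491852, 0.00024058, 0.301818 ms; sum = 0.309744 ms.
Propagation delays (d/s per hop): 0.19, 45.625, 60.6061, 4e-05 ms; sum = 106.421 ms.
End-to-end = 106.7 ms.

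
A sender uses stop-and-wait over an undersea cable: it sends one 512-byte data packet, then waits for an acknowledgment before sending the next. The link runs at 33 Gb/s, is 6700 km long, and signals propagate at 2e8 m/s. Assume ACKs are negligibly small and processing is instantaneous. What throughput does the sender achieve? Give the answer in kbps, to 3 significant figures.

t_tx = L/R = 4096/33000000000 = 1.24121e-07 s.
t_prop = 6700000/200000000 = 0.0335 s; RTT = 0.067 s.
Cycle = t_tx + RTT = 0.0670001 s.
Throughput = L / cycle = 4096 / 0.0670001 = 61.1 kbps.

61.1 kbps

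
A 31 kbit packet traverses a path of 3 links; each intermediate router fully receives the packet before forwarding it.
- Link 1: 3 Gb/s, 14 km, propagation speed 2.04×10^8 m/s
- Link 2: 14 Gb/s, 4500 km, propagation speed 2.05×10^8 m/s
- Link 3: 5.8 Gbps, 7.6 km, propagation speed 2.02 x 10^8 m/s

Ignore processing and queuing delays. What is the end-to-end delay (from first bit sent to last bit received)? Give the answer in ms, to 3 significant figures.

22.1 ms

L = 31000 bits.
Transmission delays (L/R per hop): 0.0103333, 0.00221429, 0.00534483 ms; sum = 0.0178924 ms.
Propagation delays (d/s per hop): 0.0686275, 21.9512, 0.0376238 ms; sum = 22.0575 ms.
End-to-end = 22.1 ms.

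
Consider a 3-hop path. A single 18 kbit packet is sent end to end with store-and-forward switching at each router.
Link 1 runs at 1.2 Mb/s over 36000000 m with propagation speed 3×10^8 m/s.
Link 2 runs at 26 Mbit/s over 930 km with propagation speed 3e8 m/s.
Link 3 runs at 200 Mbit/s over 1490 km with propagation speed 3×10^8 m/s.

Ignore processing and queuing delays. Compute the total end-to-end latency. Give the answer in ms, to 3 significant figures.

144 ms

L = 18000 bits.
Transmission delays (L/R per hop): 15, 0.692308, 0.09 ms; sum = 15.7823 ms.
Propagation delays (d/s per hop): 120, 3.1, 4.96667 ms; sum = 128.067 ms.
End-to-end = 144 ms.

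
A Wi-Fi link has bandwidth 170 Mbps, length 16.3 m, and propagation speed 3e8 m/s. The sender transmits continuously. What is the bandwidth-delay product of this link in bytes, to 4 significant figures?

1.155 bytes

Propagation delay = 16.3 / 300000000 = 5.43333e-08 s.
BDP = R × t_prop = 170000000 × 5.43333e-08 = 9.23667 bits.
In bytes: 9.23667/8 = 1.155 bytes.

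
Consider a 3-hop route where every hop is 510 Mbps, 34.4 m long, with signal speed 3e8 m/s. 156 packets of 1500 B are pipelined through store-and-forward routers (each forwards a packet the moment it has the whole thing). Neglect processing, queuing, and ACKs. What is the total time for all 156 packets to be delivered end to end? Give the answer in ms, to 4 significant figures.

3.718 ms

Per-hop transmission t_tx = L/R = 12000/510000000 = 0.0235294 ms.
Per-hop propagation t_prop = 34.4/300000000 = 0.000114667 ms.
Pipeline fill: first packet needs 3·t_tx to clear all hops; remaining 155 packets each add one t_tx.
Total = (3+156-1)·t_tx + 3·t_prop = 158·0.0235294 + 3·0.000114667 = 3.718 ms.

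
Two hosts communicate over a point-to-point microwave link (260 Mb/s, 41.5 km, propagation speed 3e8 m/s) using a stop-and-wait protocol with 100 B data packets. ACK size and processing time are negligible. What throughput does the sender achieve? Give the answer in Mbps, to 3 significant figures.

t_tx = L/R = 800/260000000 = 3.07692e-06 s.
t_prop = 41500/300000000 = 0.000138333 s; RTT = 0.000276667 s.
Cycle = t_tx + RTT = 0.000279744 s.
Throughput = L / cycle = 800 / 0.000279744 = 2.86 Mbps.

2.86 Mbps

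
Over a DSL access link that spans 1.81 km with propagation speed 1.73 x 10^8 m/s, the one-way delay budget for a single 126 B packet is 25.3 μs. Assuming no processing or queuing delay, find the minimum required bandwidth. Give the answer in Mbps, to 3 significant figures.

L = 1008 bits.
Propagation delay = 1810 / 173000000 = 10.4624 μs.
Transmission budget = 25.3 − 10.4624 = 14.8376 μs.
R ≥ L / t_tx = 1008 bits / 1.48376e-05 s = 67.9 Mbps.

67.9 Mbps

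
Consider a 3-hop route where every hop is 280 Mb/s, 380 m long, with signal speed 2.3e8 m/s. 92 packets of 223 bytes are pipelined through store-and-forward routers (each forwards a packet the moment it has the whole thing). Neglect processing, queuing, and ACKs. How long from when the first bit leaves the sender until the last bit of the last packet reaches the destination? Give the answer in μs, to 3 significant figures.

Per-hop transmission t_tx = L/R = 1784/280000000 = 6.37143 μs.
Per-hop propagation t_prop = 380/2.3e+08 = 1.65217 μs.
Pipeline fill: first packet needs 3·t_tx to clear all hops; remaining 91 packets each add one t_tx.
Total = (3+92-1)·t_tx + 3·t_prop = 94·6.37143 + 3·1.65217 = 604 μs.

604 μs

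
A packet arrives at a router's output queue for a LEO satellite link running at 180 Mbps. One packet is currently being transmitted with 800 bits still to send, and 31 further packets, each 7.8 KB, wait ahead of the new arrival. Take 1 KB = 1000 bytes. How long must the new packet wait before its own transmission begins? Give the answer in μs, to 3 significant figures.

10800 μs

Each queued packet: L/R = 62400/180000000 = 346.667 μs.
31 queued → 10746.7 μs.
Plus remaining 800 bits of current packet: 4.44444 μs.
Queuing delay = 10800 μs.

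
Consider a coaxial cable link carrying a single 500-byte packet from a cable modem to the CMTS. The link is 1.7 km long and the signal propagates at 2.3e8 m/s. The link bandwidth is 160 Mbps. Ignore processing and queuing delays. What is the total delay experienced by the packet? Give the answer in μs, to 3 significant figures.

L = 500 × 8 = 4000 bits.
Transmission delay = L/R = 4000 / 160000000 = 25 μs.
Propagation delay = d/s = 1700 m / 2.3e+08 m/s = 7.3913 μs.
Total = 32.4 μs.

32.4 μs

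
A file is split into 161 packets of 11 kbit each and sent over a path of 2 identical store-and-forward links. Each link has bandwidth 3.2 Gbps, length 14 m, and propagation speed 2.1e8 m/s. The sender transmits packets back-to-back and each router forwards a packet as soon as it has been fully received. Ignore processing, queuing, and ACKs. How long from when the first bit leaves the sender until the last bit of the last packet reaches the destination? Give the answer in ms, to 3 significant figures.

Per-hop transmission t_tx = L/R = 11000/3200000000 = 0.0034375 ms.
Per-hop propagation t_prop = 14/210000000 = 6.66667e-05 ms.
Pipeline fill: first packet needs 2·t_tx to clear all hops; remaining 160 packets each add one t_tx.
Total = (2+161-1)·t_tx + 2·t_prop = 162·0.0034375 + 2·6.66667e-05 = 0.557 ms.

0.557 ms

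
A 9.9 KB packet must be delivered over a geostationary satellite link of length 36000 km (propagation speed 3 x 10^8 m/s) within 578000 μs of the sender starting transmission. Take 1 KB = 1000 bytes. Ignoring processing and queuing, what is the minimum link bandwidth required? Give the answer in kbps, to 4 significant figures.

L = 79200 bits.
Propagation delay = 36000000 / 300000000 = 120000 μs.
Transmission budget = 578000 − 120000 = 458000 μs.
R ≥ L / t_tx = 79200 bits / 0.458 s = 172.9 kbps.

172.9 kbps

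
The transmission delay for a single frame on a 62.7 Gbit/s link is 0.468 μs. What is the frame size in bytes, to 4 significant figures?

L = R × t_tx = 62700000000 b/s × 4.68e-07 s = 29343.6 bits.
In bytes: 29343.6 / 8 = 3668 bytes.

3668 bytes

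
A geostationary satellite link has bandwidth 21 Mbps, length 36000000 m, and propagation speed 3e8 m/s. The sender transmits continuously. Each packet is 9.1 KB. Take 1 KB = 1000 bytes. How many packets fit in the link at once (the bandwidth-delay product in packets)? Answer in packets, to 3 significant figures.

Propagation delay = 36000000 / 300000000 = 0.12 s.
BDP = R × t_prop = 21000000 × 0.12 = 2520000 bits.
In packets of 72800 bits: 34.6 packets.

34.6 packets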